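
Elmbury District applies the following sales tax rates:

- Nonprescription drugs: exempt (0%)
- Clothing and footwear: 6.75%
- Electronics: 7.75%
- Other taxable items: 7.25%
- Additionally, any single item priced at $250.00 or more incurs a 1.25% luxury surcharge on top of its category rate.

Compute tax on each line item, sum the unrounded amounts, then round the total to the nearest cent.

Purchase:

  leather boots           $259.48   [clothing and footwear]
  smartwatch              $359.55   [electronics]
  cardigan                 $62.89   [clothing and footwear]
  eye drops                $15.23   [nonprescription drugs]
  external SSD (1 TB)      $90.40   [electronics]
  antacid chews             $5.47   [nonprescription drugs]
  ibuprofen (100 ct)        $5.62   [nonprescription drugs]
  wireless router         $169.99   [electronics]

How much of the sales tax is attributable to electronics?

Smartwatch $359.55: electronics → 7.75% + 1.25% surcharge = 9% → $32.3595
External SSD (1 TB) $90.40: electronics → 7.75% → $7.006
Wireless router $169.99: electronics → 7.75% → $13.174225
Tax on electronics: unrounded sum = $52.539725 → $52.54

$52.54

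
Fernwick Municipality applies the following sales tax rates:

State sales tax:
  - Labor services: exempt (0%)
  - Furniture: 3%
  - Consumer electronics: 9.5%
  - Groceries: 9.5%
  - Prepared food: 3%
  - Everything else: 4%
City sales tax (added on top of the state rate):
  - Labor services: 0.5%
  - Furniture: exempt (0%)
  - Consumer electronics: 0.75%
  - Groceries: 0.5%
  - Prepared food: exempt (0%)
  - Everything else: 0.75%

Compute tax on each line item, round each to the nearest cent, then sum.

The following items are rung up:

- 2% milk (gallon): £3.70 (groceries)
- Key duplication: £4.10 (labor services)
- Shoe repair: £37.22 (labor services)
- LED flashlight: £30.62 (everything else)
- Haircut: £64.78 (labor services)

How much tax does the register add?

£2.35

2% milk (gallon) £3.70: groceries → 9.5% + 0.5% city = 10% → £0.37
Key duplication £4.10: labor services → 0% + 0.5% city = 0.5% → £0.02
Shoe repair £37.22: labor services → 0% + 0.5% city = 0.5% → £0.19
LED flashlight £30.62: everything else → 4% + 0.75% city = 4.75% → £1.45
Haircut £64.78: labor services → 0% + 0.5% city = 0.5% → £0.32
Total tax = £0.37 + £0.02 + £0.19 + £1.45 + £0.32 = £2.35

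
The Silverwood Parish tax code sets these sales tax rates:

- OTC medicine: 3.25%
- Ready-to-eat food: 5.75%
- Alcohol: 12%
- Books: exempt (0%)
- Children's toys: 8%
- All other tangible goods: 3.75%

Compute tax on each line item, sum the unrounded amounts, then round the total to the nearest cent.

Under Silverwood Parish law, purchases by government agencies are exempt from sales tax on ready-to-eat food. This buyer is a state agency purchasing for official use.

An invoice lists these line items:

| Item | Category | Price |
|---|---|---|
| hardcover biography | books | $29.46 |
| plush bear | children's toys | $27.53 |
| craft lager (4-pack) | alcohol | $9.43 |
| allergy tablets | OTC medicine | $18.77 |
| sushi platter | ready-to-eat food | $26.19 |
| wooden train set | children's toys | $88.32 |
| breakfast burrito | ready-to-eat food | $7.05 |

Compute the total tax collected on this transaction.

$11.01

Hardcover biography $29.46: books → 0% → $0.00
Plush bear $27.53: children's toys → 8% → $2.2024
Craft lager (4-pack) $9.43: alcohol → 12% → $1.1316
Allergy tablets $18.77: OTC medicine → 3.25% → $0.610025
Sushi platter $26.19: ready-to-eat food, buyer-exempt → 0% → $0.00
Wooden train set $88.32: children's toys → 8% → $7.0656
Breakfast burrito $7.05: ready-to-eat food, buyer-exempt → 0% → $0.00
Unrounded tax sum = $11.009625 → $11.01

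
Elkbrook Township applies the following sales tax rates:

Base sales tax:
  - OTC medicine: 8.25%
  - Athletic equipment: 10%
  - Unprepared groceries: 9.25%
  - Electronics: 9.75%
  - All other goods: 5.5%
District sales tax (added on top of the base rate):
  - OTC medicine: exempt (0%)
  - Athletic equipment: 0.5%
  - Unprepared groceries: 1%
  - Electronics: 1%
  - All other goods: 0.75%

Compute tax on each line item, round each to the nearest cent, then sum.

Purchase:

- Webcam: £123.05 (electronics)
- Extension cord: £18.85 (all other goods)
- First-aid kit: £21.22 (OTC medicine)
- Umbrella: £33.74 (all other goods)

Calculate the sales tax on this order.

£18.27

Webcam £123.05: electronics → 9.75% + 1% district = 10.75% → £13.23
Extension cord £18.85: all other goods → 5.5% + 0.75% district = 6.25% → £1.18
First-aid kit £21.22: OTC medicine → 8.25% + 0% district = 8.25% → £1.75
Umbrella £33.74: all other goods → 5.5% + 0.75% district = 6.25% → £2.11
Total tax = £13.23 + £1.18 + £1.75 + £2.11 = £18.27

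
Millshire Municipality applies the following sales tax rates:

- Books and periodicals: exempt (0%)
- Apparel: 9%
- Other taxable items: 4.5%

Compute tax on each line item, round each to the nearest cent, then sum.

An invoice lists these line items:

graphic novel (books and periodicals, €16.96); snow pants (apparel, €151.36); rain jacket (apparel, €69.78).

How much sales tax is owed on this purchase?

Graphic novel €16.96: books and periodicals → 0% → €0.00
Snow pants €151.36: apparel → 9% → €13.62
Rain jacket €69.78: apparel → 9% → €6.28
Total tax = €13.62 + €6.28 = €19.90

€19.90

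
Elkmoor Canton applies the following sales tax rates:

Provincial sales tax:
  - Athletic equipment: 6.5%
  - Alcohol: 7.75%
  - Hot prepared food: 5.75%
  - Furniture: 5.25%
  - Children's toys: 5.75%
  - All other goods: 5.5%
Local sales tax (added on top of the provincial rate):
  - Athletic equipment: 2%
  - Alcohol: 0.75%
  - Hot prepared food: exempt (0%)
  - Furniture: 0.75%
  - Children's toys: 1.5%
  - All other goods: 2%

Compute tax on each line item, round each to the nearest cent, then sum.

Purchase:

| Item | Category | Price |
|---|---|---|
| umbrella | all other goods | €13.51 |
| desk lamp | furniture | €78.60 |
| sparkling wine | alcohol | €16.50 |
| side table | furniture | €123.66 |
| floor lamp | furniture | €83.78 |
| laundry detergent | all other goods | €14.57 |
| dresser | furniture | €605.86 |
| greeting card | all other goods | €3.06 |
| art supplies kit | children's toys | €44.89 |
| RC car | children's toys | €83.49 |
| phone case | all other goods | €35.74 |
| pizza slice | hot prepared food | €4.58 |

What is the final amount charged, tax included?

€1177.73

Umbrella €13.51: all other goods → 5.5% + 2% local = 7.5% → €1.01
Desk lamp €78.60: furniture → 5.25% + 0.75% local = 6% → €4.72
Sparkling wine €16.50: alcohol → 7.75% + 0.75% local = 8.5% → €1.40
Side table €123.66: furniture → 5.25% + 0.75% local = 6% → €7.42
Floor lamp €83.78: furniture → 5.25% + 0.75% local = 6% → €5.03
Laundry detergent €14.57: all other goods → 5.5% + 2% local = 7.5% → €1.09
Dresser €605.86: furniture → 5.25% + 0.75% local = 6% → €36.35
Greeting card €3.06: all other goods → 5.5% + 2% local = 7.5% → €0.23
Art supplies kit €44.89: children's toys → 5.75% + 1.5% local = 7.25% → €3.25
RC car €83.49: children's toys → 5.75% + 1.5% local = 7.25% → €6.05
Phone case €35.74: all other goods → 5.5% + 2% local = 7.5% → €2.68
Pizza slice €4.58: hot prepared food → 5.75% + 0% local = 5.75% → €0.26
Subtotal = €1108.24; tax = €69.49; total due = €1177.73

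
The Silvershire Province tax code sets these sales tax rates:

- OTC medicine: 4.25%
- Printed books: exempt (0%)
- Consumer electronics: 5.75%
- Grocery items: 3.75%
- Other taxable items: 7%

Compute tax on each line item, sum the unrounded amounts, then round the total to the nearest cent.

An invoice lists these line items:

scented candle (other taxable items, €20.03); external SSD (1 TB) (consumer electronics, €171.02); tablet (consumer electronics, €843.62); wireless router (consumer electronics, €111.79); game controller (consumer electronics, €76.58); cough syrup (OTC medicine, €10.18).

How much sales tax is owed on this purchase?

Scented candle €20.03: other taxable items → 7% → €1.4021
External SSD (1 TB) €171.02: consumer electronics → 5.75% → €9.83365
Tablet €843.62: consumer electronics → 5.75% → €48.50815
Wireless router €111.79: consumer electronics → 5.75% → €6.427925
Game controller €76.58: consumer electronics → 5.75% → €4.40335
Cough syrup €10.18: OTC medicine → 4.25% → €0.43265
Unrounded tax sum = €71.007825 → €71.01

€71.01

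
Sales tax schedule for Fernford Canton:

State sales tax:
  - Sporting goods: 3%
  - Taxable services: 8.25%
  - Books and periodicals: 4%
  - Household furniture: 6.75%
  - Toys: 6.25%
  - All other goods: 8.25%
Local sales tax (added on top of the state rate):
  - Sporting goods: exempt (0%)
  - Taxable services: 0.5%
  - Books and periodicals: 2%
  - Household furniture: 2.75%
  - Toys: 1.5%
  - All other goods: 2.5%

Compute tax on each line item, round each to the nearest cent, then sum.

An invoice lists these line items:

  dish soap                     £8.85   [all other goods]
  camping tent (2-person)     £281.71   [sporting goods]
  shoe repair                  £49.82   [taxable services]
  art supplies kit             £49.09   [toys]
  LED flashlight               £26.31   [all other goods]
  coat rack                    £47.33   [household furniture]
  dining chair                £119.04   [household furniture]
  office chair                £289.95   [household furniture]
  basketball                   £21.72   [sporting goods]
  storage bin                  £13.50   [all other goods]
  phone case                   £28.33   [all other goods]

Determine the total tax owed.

Dish soap £8.85: all other goods → 8.25% + 2.5% local = 10.75% → £0.95
Camping tent (2-person) £281.71: sporting goods → 3% + 0% local = 3% → £8.45
Shoe repair £49.82: taxable services → 8.25% + 0.5% local = 8.75% → £4.36
Art supplies kit £49.09: toys → 6.25% + 1.5% local = 7.75% → £3.80
LED flashlight £26.31: all other goods → 8.25% + 2.5% local = 10.75% → £2.83
Coat rack £47.33: household furniture → 6.75% + 2.75% local = 9.5% → £4.50
Dining chair £119.04: household furniture → 6.75% + 2.75% local = 9.5% → £11.31
Office chair £289.95: household furniture → 6.75% + 2.75% local = 9.5% → £27.55
Basketball £21.72: sporting goods → 3% + 0% local = 3% → £0.65
Storage bin £13.50: all other goods → 8.25% + 2.5% local = 10.75% → £1.45
Phone case £28.33: all other goods → 8.25% + 2.5% local = 10.75% → £3.05
Total tax = £0.95 + £8.45 + £4.36 + £3.80 + £2.83 + £4.50 + £11.31 + £27.55 + £0.65 + £1.45 + £3.05 = £68.90

£68.90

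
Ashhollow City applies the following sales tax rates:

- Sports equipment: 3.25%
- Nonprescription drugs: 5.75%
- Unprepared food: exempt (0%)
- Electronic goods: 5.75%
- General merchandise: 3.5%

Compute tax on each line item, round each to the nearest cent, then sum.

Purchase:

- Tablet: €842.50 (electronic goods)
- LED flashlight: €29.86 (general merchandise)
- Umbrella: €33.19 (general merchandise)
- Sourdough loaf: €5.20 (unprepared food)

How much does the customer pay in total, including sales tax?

Tablet €842.50: electronic goods → 5.75% → €48.44
LED flashlight €29.86: general merchandise → 3.5% → €1.05
Umbrella €33.19: general merchandise → 3.5% → €1.16
Sourdough loaf €5.20: unprepared food → 0% → €0.00
Subtotal = €910.75; tax = €50.65; total due = €961.40

€961.40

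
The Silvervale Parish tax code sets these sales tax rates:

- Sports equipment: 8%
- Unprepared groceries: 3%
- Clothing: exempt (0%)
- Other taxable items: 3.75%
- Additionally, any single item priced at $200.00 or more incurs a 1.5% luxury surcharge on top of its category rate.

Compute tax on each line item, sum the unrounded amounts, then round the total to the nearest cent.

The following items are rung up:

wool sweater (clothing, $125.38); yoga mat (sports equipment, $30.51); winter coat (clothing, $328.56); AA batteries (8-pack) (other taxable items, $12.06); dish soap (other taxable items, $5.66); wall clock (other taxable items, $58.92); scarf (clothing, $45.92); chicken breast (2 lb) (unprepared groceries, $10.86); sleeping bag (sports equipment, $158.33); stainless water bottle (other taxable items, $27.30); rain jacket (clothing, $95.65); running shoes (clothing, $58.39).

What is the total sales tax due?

Wool sweater $125.38: clothing → 0% → $0.00
Yoga mat $30.51: sports equipment → 8% → $2.4408
Winter coat $328.56: clothing → 0% + 1.5% surcharge = 1.5% → $4.9284
AA batteries (8-pack) $12.06: other taxable items → 3.75% → $0.45225
Dish soap $5.66: other taxable items → 3.75% → $0.21225
Wall clock $58.92: other taxable items → 3.75% → $2.2095
Scarf $45.92: clothing → 0% → $0.00
Chicken breast (2 lb) $10.86: unprepared groceries → 3% → $0.3258
Sleeping bag $158.33: sports equipment → 8% → $12.6664
Stainless water bottle $27.30: other taxable items → 3.75% → $1.02375
Rain jacket $95.65: clothing → 0% → $0.00
Running shoes $58.39: clothing → 0% → $0.00
Unrounded tax sum = $24.25915 → $24.26

$24.26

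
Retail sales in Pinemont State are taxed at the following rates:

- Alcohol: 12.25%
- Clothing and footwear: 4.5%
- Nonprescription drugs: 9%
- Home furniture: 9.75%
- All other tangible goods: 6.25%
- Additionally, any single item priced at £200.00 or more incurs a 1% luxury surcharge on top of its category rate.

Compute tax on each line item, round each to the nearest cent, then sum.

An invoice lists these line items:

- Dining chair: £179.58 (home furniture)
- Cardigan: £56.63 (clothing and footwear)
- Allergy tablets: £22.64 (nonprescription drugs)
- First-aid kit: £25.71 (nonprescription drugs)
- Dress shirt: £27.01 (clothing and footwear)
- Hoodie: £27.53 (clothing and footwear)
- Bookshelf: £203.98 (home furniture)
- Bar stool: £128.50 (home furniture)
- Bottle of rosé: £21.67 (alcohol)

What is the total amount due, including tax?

Dining chair £179.58: home furniture → 9.75% → £17.51
Cardigan £56.63: clothing and footwear → 4.5% → £2.55
Allergy tablets £22.64: nonprescription drugs → 9% → £2.04
First-aid kit £25.71: nonprescription drugs → 9% → £2.31
Dress shirt £27.01: clothing and footwear → 4.5% → £1.22
Hoodie £27.53: clothing and footwear → 4.5% → £1.24
Bookshelf £203.98: home furniture → 9.75% + 1% surcharge = 10.75% → £21.93
Bar stool £128.50: home furniture → 9.75% → £12.53
Bottle of rosé £21.67: alcohol → 12.25% → £2.65
Subtotal = £693.25; tax = £63.98; total due = £757.23

£757.23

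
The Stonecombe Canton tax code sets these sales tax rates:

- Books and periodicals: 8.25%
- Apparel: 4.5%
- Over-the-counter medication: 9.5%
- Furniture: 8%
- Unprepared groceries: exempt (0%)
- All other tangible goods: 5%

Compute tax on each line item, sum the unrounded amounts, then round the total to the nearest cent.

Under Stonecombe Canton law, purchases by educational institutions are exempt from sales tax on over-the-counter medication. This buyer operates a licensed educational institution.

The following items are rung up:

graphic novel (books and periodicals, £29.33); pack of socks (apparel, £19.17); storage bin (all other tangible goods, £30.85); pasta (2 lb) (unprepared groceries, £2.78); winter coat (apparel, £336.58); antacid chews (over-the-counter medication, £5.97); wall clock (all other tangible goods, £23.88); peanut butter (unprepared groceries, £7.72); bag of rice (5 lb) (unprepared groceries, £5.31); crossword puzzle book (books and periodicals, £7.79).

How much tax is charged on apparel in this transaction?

Pack of socks £19.17: apparel → 4.5% → £0.86265
Winter coat £336.58: apparel → 4.5% → £15.1461
Tax on apparel: unrounded sum = £16.00875 → £16.01

£16.01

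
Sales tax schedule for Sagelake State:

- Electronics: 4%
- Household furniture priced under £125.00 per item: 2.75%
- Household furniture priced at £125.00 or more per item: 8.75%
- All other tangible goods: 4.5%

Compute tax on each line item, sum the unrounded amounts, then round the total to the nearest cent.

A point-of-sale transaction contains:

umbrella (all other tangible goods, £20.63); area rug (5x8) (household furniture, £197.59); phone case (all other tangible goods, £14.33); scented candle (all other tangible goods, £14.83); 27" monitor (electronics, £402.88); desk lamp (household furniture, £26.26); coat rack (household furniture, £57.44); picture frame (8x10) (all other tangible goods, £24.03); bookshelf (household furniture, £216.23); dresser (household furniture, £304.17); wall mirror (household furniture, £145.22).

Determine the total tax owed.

Umbrella £20.63: all other tangible goods → 4.5% → £0.92835
Area rug (5x8) £197.59: household furniture, £125.00 or more → 8.75% → £17.289125
Phone case £14.33: all other tangible goods → 4.5% → £0.64485
Scented candle £14.83: all other tangible goods → 4.5% → £0.66735
27" monitor £402.88: electronics → 4% → £16.1152
Desk lamp £26.26: household furniture, under £125.00 → 2.75% → £0.72215
Coat rack £57.44: household furniture, under £125.00 → 2.75% → £1.5796
Picture frame (8x10) £24.03: all other tangible goods → 4.5% → £1.08135
Bookshelf £216.23: household furniture, £125.00 or more → 8.75% → £18.920125
Dresser £304.17: household furniture, £125.00 or more → 8.75% → £26.614875
Wall mirror £145.22: household furniture, £125.00 or more → 8.75% → £12.70675
Unrounded tax sum = £97.269725 → £97.27

£97.27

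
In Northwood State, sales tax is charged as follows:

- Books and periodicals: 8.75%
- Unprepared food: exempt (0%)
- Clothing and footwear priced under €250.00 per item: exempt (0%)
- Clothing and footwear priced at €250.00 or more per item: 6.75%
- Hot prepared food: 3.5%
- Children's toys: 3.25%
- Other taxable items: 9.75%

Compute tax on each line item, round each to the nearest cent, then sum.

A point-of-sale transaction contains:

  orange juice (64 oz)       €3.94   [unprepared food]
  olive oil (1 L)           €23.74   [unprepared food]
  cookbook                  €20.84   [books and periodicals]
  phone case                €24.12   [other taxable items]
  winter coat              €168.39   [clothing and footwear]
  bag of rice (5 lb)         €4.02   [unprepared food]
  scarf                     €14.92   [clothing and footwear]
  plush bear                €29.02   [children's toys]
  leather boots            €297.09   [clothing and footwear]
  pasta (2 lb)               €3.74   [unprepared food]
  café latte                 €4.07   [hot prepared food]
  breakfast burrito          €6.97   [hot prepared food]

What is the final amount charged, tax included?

€626.40

Orange juice (64 oz) €3.94: unprepared food → 0% → €0.00
Olive oil (1 L) €23.74: unprepared food → 0% → €0.00
Cookbook €20.84: books and periodicals → 8.75% → €1.82
Phone case €24.12: other taxable items → 9.75% → €2.35
Winter coat €168.39: clothing and footwear, under €250.00 → 0% → €0.00
Bag of rice (5 lb) €4.02: unprepared food → 0% → €0.00
Scarf €14.92: clothing and footwear, under €250.00 → 0% → €0.00
Plush bear €29.02: children's toys → 3.25% → €0.94
Leather boots €297.09: clothing and footwear, €250.00 or more → 6.75% → €20.05
Pasta (2 lb) €3.74: unprepared food → 0% → €0.00
Café latte €4.07: hot prepared food → 3.5% → €0.14
Breakfast burrito €6.97: hot prepared food → 3.5% → €0.24
Subtotal = €600.86; tax = €25.54; total due = €626.40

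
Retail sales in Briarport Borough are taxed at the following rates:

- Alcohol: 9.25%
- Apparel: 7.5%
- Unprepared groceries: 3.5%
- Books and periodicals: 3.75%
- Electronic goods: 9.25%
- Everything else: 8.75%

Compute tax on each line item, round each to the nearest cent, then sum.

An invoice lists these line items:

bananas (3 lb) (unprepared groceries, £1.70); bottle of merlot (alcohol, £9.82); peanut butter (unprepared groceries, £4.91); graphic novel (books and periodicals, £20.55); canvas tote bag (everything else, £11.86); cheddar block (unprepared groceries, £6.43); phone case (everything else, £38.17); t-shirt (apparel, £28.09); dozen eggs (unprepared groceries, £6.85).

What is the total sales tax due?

£8.87

Bananas (3 lb) £1.70: unprepared groceries → 3.5% → £0.06
Bottle of merlot £9.82: alcohol → 9.25% → £0.91
Peanut butter £4.91: unprepared groceries → 3.5% → £0.17
Graphic novel £20.55: books and periodicals → 3.75% → £0.77
Canvas tote bag £11.86: everything else → 8.75% → £1.04
Cheddar block £6.43: unprepared groceries → 3.5% → £0.23
Phone case £38.17: everything else → 8.75% → £3.34
T-shirt £28.09: apparel → 7.5% → £2.11
Dozen eggs £6.85: unprepared groceries → 3.5% → £0.24
Total tax = £0.06 + £0.91 + £0.17 + £0.77 + £1.04 + £0.23 + £3.34 + £2.11 + £0.24 = £8.87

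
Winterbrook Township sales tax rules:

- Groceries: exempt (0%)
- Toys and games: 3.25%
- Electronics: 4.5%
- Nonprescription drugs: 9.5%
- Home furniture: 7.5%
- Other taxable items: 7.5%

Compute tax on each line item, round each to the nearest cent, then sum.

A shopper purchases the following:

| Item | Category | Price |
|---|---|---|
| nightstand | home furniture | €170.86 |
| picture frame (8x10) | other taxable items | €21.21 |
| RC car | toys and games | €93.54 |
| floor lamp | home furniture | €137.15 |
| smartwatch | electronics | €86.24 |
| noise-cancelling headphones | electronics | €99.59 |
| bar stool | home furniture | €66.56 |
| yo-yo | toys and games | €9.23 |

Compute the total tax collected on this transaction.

Nightstand €170.86: home furniture → 7.5% → €12.81
Picture frame (8x10) €21.21: other taxable items → 7.5% → €1.59
RC car €93.54: toys and games → 3.25% → €3.04
Floor lamp €137.15: home furniture → 7.5% → €10.29
Smartwatch €86.24: electronics → 4.5% → €3.88
Noise-cancelling headphones €99.59: electronics → 4.5% → €4.48
Bar stool €66.56: home furniture → 7.5% → €4.99
Yo-yo €9.23: toys and games → 3.25% → €0.30
Total tax = €12.81 + €1.59 + €3.04 + €10.29 + €3.88 + €4.48 + €4.99 + €0.30 = €41.38

€41.38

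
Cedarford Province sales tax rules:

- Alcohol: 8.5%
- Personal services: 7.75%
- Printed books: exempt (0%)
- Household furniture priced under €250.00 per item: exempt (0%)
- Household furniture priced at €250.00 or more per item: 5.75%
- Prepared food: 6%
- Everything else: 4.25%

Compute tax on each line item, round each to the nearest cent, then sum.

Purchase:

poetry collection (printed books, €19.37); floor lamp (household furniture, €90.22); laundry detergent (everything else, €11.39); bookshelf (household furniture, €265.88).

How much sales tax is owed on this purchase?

€15.77

Poetry collection €19.37: printed books → 0% → €0.00
Floor lamp €90.22: household furniture, under €250.00 → 0% → €0.00
Laundry detergent €11.39: everything else → 4.25% → €0.48
Bookshelf €265.88: household furniture, €250.00 or more → 5.75% → €15.29
Total tax = €0.48 + €15.29 = €15.77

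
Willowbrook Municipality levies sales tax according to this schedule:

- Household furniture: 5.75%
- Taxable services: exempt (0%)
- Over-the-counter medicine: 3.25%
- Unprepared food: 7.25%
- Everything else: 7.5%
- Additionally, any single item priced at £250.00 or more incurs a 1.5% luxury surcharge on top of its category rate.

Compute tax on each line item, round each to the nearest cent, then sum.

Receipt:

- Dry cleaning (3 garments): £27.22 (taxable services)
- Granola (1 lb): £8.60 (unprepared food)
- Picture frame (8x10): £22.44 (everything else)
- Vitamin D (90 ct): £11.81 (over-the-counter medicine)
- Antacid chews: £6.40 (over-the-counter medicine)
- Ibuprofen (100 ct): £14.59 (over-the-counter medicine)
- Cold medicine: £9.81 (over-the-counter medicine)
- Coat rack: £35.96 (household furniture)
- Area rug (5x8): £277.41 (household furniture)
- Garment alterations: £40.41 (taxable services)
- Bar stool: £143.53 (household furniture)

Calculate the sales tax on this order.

£34.11

Dry cleaning (3 garments) £27.22: taxable services → 0% → £0.00
Granola (1 lb) £8.60: unprepared food → 7.25% → £0.62
Picture frame (8x10) £22.44: everything else → 7.5% → £1.68
Vitamin D (90 ct) £11.81: over-the-counter medicine → 3.25% → £0.38
Antacid chews £6.40: over-the-counter medicine → 3.25% → £0.21
Ibuprofen (100 ct) £14.59: over-the-counter medicine → 3.25% → £0.47
Cold medicine £9.81: over-the-counter medicine → 3.25% → £0.32
Coat rack £35.96: household furniture → 5.75% → £2.07
Area rug (5x8) £277.41: household furniture → 5.75% + 1.5% surcharge = 7.25% → £20.11
Garment alterations £40.41: taxable services → 0% → £0.00
Bar stool £143.53: household furniture → 5.75% → £8.25
Total tax = £0.62 + £1.68 + £0.38 + £0.21 + £0.47 + £0.32 + £2.07 + £20.11 + £8.25 = £34.11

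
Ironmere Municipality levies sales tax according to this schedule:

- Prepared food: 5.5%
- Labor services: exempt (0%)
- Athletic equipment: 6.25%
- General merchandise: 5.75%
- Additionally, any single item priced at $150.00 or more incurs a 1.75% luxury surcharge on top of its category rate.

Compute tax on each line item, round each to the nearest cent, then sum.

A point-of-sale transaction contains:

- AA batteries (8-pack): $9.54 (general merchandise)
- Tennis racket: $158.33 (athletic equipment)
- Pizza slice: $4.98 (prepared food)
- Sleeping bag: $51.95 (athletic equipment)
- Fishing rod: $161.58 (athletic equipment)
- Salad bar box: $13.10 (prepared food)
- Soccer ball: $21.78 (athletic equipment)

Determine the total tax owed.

$31.75

AA batteries (8-pack) $9.54: general merchandise → 5.75% → $0.55
Tennis racket $158.33: athletic equipment → 6.25% + 1.75% surcharge = 8% → $12.67
Pizza slice $4.98: prepared food → 5.5% → $0.27
Sleeping bag $51.95: athletic equipment → 6.25% → $3.25
Fishing rod $161.58: athletic equipment → 6.25% + 1.75% surcharge = 8% → $12.93
Salad bar box $13.10: prepared food → 5.5% → $0.72
Soccer ball $21.78: athletic equipment → 6.25% → $1.36
Total tax = $0.55 + $12.67 + $0.27 + $3.25 + $12.93 + $0.72 + $1.36 = $31.75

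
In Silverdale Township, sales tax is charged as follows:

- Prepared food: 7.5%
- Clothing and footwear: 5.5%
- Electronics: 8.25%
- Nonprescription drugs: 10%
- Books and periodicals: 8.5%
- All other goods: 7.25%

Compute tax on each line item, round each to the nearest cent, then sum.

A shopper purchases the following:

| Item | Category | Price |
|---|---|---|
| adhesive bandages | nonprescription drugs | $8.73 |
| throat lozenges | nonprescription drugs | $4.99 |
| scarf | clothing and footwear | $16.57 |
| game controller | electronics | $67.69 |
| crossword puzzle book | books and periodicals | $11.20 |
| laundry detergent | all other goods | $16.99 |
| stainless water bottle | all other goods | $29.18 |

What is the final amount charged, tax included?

Adhesive bandages $8.73: nonprescription drugs → 10% → $0.87
Throat lozenges $4.99: nonprescription drugs → 10% → $0.50
Scarf $16.57: clothing and footwear → 5.5% → $0.91
Game controller $67.69: electronics → 8.25% → $5.58
Crossword puzzle book $11.20: books and periodicals → 8.5% → $0.95
Laundry detergent $16.99: all other goods → 7.25% → $1.23
Stainless water bottle $29.18: all other goods → 7.25% → $2.12
Subtotal = $155.35; tax = $12.16; total due = $167.51

$167.51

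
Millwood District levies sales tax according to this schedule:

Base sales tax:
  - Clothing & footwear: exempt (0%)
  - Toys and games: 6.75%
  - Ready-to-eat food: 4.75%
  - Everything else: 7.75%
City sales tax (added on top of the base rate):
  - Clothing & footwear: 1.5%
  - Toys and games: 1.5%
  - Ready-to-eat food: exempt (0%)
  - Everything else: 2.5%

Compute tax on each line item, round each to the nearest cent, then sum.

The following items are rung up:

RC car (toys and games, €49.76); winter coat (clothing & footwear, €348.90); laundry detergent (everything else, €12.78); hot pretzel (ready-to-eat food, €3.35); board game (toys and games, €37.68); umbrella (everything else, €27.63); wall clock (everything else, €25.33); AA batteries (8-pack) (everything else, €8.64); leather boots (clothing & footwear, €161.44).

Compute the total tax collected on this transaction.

RC car €49.76: toys and games → 6.75% + 1.5% city = 8.25% → €4.11
Winter coat €348.90: clothing & footwear → 0% + 1.5% city = 1.5% → €5.23
Laundry detergent €12.78: everything else → 7.75% + 2.5% city = 10.25% → €1.31
Hot pretzel €3.35: ready-to-eat food → 4.75% + 0% city = 4.75% → €0.16
Board game €37.68: toys and games → 6.75% + 1.5% city = 8.25% → €3.11
Umbrella €27.63: everything else → 7.75% + 2.5% city = 10.25% → €2.83
Wall clock €25.33: everything else → 7.75% + 2.5% city = 10.25% → €2.60
AA batteries (8-pack) €8.64: everything else → 7.75% + 2.5% city = 10.25% → €0.89
Leather boots €161.44: clothing & footwear → 0% + 1.5% city = 1.5% → €2.42
Total tax = €4.11 + €5.23 + €1.31 + €0.16 + €3.11 + €2.83 + €2.60 + €0.89 + €2.42 = €22.66

€22.66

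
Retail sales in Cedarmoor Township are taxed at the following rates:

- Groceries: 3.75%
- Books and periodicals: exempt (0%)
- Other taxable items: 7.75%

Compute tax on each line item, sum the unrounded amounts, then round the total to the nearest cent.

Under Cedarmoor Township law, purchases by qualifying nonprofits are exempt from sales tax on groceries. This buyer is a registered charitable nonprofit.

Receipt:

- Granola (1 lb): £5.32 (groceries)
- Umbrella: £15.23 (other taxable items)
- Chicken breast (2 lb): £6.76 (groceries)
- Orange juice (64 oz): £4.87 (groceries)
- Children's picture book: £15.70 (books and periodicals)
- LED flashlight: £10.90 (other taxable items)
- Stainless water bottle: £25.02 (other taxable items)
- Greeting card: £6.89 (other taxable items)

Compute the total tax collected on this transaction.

£4.50

Granola (1 lb) £5.32: groceries, buyer-exempt → 0% → £0.00
Umbrella £15.23: other taxable items → 7.75% → £1.180325
Chicken breast (2 lb) £6.76: groceries, buyer-exempt → 0% → £0.00
Orange juice (64 oz) £4.87: groceries, buyer-exempt → 0% → £0.00
Children's picture book £15.70: books and periodicals → 0% → £0.00
LED flashlight £10.90: other taxable items → 7.75% → £0.84475
Stainless water bottle £25.02: other taxable items → 7.75% → £1.93905
Greeting card £6.89: other taxable items → 7.75% → £0.533975
Unrounded tax sum = £4.4981 → £4.50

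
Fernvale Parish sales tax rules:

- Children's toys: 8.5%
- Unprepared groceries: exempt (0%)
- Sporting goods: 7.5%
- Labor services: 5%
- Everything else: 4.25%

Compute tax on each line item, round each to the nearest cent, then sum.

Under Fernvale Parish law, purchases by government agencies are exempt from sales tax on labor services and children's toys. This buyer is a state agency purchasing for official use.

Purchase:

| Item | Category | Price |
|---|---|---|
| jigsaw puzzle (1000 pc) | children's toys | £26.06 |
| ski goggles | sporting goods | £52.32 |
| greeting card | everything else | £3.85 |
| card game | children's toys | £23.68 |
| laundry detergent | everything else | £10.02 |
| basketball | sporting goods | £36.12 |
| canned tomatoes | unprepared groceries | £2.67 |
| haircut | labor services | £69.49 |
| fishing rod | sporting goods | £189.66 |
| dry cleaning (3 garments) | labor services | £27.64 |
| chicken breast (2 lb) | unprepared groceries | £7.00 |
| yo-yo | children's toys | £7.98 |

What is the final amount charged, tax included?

Jigsaw puzzle (1000 pc) £26.06: children's toys, buyer-exempt → 0% → £0.00
Ski goggles £52.32: sporting goods → 7.5% → £3.92
Greeting card £3.85: everything else → 4.25% → £0.16
Card game £23.68: children's toys, buyer-exempt → 0% → £0.00
Laundry detergent £10.02: everything else → 4.25% → £0.43
Basketball £36.12: sporting goods → 7.5% → £2.71
Canned tomatoes £2.67: unprepared groceries → 0% → £0.00
Haircut £69.49: labor services, buyer-exempt → 0% → £0.00
Fishing rod £189.66: sporting goods → 7.5% → £14.22
Dry cleaning (3 garments) £27.64: labor services, buyer-exempt → 0% → £0.00
Chicken breast (2 lb) £7.00: unprepared groceries → 0% → £0.00
Yo-yo £7.98: children's toys, buyer-exempt → 0% → £0.00
Subtotal = £456.49; tax = £21.44; total due = £477.93

£477.93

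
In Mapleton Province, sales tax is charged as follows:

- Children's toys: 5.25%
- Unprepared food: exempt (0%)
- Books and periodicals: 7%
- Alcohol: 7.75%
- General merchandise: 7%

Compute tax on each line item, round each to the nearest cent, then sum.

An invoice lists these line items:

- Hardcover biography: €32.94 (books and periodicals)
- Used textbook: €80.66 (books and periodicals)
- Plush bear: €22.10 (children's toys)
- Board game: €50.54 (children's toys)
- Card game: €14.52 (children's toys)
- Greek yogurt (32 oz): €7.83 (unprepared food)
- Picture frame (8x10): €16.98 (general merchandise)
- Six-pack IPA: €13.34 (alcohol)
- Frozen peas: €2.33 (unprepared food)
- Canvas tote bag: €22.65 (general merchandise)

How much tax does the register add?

Hardcover biography €32.94: books and periodicals → 7% → €2.31
Used textbook €80.66: books and periodicals → 7% → €5.65
Plush bear €22.10: children's toys → 5.25% → €1.16
Board game €50.54: children's toys → 5.25% → €2.65
Card game €14.52: children's toys → 5.25% → €0.76
Greek yogurt (32 oz) €7.83: unprepared food → 0% → €0.00
Picture frame (8x10) €16.98: general merchandise → 7% → €1.19
Six-pack IPA €13.34: alcohol → 7.75% → €1.03
Frozen peas €2.33: unprepared food → 0% → €0.00
Canvas tote bag €22.65: general merchandise → 7% → €1.59
Total tax = €2.31 + €5.65 + €1.16 + €2.65 + €0.76 + €1.19 + €1.03 + €1.59 = €16.34

€16.34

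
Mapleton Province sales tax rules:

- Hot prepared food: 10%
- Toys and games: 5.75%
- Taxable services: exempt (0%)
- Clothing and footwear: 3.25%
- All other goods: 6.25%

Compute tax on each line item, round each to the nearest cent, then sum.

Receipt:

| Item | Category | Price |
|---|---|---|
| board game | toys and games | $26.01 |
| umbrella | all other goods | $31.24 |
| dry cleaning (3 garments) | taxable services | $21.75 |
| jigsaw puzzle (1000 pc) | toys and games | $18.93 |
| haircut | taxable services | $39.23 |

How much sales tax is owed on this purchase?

Board game $26.01: toys and games → 5.75% → $1.50
Umbrella $31.24: all other goods → 6.25% → $1.95
Dry cleaning (3 garments) $21.75: taxable services → 0% → $0.00
Jigsaw puzzle (1000 pc) $18.93: toys and games → 5.75% → $1.09
Haircut $39.23: taxable services → 0% → $0.00
Total tax = $1.50 + $1.95 + $1.09 = $4.54

$4.54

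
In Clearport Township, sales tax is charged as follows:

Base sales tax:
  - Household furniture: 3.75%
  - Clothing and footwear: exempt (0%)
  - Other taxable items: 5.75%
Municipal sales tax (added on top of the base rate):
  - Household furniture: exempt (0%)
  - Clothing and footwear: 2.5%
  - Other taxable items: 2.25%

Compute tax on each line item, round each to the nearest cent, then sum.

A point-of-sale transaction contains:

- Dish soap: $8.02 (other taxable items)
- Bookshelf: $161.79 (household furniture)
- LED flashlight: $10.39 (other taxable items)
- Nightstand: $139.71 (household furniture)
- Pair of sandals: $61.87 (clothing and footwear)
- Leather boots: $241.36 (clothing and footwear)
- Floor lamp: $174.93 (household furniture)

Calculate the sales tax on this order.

Dish soap $8.02: other taxable items → 5.75% + 2.25% municipal = 8% → $0.64
Bookshelf $161.79: household furniture → 3.75% + 0% municipal = 3.75% → $6.07
LED flashlight $10.39: other taxable items → 5.75% + 2.25% municipal = 8% → $0.83
Nightstand $139.71: household furniture → 3.75% + 0% municipal = 3.75% → $5.24
Pair of sandals $61.87: clothing and footwear → 0% + 2.5% municipal = 2.5% → $1.55
Leather boots $241.36: clothing and footwear → 0% + 2.5% municipal = 2.5% → $6.03
Floor lamp $174.93: household furniture → 3.75% + 0% municipal = 3.75% → $6.56
Total tax = $0.64 + $6.07 + $0.83 + $5.24 + $1.55 + $6.03 + $6.56 = $26.92

$26.92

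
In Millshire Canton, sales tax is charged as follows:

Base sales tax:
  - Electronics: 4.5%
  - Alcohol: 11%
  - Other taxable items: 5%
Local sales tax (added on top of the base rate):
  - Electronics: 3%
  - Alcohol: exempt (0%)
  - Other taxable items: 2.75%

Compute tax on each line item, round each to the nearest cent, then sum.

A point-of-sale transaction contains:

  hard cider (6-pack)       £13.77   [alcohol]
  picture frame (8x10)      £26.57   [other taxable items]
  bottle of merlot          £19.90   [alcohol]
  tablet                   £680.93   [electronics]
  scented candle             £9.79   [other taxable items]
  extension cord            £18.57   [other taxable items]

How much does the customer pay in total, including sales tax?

Hard cider (6-pack) £13.77: alcohol → 11% + 0% local = 11% → £1.51
Picture frame (8x10) £26.57: other taxable items → 5% + 2.75% local = 7.75% → £2.06
Bottle of merlot £19.90: alcohol → 11% + 0% local = 11% → £2.19
Tablet £680.93: electronics → 4.5% + 3% local = 7.5% → £51.07
Scented candle £9.79: other taxable items → 5% + 2.75% local = 7.75% → £0.76
Extension cord £18.57: other taxable items → 5% + 2.75% local = 7.75% → £1.44
Subtotal = £769.53; tax = £59.03; total due = £828.56

£828.56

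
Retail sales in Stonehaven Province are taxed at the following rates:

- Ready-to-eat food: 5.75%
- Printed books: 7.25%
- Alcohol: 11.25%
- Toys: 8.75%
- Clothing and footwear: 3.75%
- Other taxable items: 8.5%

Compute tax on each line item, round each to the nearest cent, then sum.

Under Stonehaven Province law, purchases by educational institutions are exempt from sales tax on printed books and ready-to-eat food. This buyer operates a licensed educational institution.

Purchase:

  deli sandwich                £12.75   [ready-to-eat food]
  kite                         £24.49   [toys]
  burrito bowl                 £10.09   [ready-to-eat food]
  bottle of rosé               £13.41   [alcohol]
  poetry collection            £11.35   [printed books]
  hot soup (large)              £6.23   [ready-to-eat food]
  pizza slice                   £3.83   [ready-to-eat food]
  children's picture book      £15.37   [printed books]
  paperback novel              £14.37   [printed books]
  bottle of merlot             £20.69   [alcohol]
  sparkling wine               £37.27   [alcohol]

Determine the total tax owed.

Deli sandwich £12.75: ready-to-eat food, buyer-exempt → 0% → £0.00
Kite £24.49: toys → 8.75% → £2.14
Burrito bowl £10.09: ready-to-eat food, buyer-exempt → 0% → £0.00
Bottle of rosé £13.41: alcohol → 11.25% → £1.51
Poetry collection £11.35: printed books, buyer-exempt → 0% → £0.00
Hot soup (large) £6.23: ready-to-eat food, buyer-exempt → 0% → £0.00
Pizza slice £3.83: ready-to-eat food, buyer-exempt → 0% → £0.00
Children's picture book £15.37: printed books, buyer-exempt → 0% → £0.00
Paperback novel £14.37: printed books, buyer-exempt → 0% → £0.00
Bottle of merlot £20.69: alcohol → 11.25% → £2.33
Sparkling wine £37.27: alcohol → 11.25% → £4.19
Total tax = £2.14 + £1.51 + £2.33 + £4.19 = £10.17

£10.17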